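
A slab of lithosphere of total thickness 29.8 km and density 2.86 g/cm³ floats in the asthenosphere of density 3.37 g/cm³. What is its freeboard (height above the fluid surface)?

4.51 km

Floating equilibrium: submerged depth d = t ρ_obj/ρ_fluid = 29.8 km × 2.86/3.37 = 25.29 km.
Freeboard = t − d = 29.8 km − 25.29 km = 4.51 km.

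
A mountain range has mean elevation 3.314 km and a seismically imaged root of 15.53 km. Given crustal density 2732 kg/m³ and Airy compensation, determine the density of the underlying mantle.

3310 kg/m³

Airy balance: ρ_c h = (ρ_m − ρ_c) r → ρ_m = ρ_c (1 + h/r).
ρ_m = 2732 × (1 + 3.314 km/15.53 km) = 3310 kg/m³.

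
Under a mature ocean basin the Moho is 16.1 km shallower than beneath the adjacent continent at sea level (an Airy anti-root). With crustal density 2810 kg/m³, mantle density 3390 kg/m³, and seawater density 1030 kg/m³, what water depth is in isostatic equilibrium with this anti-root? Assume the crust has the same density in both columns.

Replacing a thickness d of crust by seawater at the top must be balanced by replacing crust with mantle at the base: d (ρ_c − ρ_w) = a (ρ_m − ρ_c).
d = a (ρ_m − ρ_c)/(ρ_c − ρ_w) = 16.1 km × 580/1780 = 5.25 km.

5.25 km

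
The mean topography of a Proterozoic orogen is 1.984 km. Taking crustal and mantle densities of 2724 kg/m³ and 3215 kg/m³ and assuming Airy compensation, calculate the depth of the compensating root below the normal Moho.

For local isostatic compensation: the weight of the topography is balanced by the buoyancy of the root, ρ_c h = (ρ_m − ρ_c) r.
r = h · ρ_c / (ρ_m − ρ_c) = 1.984 km × 2724 / (3215 − 2724) = 11 km.

11 km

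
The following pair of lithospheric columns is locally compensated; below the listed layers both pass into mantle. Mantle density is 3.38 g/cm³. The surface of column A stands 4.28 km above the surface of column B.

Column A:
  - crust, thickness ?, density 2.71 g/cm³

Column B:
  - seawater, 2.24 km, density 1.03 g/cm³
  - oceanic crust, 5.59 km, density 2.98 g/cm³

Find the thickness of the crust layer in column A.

Take the compensation level at the base of the deeper column (depth z_c below the surface of column A) and equate Σ ρ_i t_i down to z_c; mantle fills any gap and the z_c terms cancel.
Column A: x×2.71 + (z_c − 0 − x)×3.38
Column B: 4.28×0 + 2.24×1.03 + 5.59×2.98 + (z_c − 4.28 − 7.83)×3.38
The z_c×3.38 term appears on both sides and cancels. Collect the known terms of each column as K = Σ(ρt)_known − 3.38 × (depth of known layers): K_A = 0 − 3.38×0 = 0; K_B = 18.9654 − 3.38×(4.28 + 7.83) = −21.9664.
Balance: K_A − x×(3.38 − 2.71) = K_B, so x = (K_A − K_B)/(3.38 − 2.71) = 21.9664/0.67 = 32.8 km.

32.8 km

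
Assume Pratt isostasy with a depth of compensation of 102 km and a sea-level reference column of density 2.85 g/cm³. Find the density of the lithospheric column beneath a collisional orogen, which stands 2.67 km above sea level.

2.78 g/cm³

Pratt balance: ρ_ref D = ρ (D + h).
ρ = ρ_ref D/(D + h) = 2.85 × 102 km/(102 km + 2.67 km) = 2.78 g/cm³.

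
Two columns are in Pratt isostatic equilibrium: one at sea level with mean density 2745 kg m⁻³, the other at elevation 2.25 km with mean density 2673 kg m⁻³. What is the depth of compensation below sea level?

83.5 km

ρ_ref D = ρ (D + h) → D (ρ_ref − ρ) = ρ h.
D = ρ h/(ρ_ref − ρ) = 2673 × 2.25 km/(2745 − 2673) = 83.5 km.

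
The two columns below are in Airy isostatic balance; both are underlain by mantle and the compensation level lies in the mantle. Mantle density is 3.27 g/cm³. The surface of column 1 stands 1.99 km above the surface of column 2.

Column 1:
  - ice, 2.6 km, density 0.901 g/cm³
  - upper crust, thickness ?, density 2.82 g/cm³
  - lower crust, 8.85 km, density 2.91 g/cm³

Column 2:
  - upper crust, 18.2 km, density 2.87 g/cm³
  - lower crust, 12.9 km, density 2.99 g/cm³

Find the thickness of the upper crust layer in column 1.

Take the compensation level at the base of the deeper column (depth z_c below the surface of column 1) and equate Σ ρ_i t_i down to z_c; mantle fills any gap and the z_c terms cancel.
Column 1: 2.6×0.901 + x×2.82 + 8.85×2.91 + (z_c − 11.45 − x)×3.27
Column 2: 1.99×0 + 18.2×2.87 + 12.9×2.99 + (z_c − 1.99 − 31.1)×3.27
The z_c×3.27 term appears on both sides and cancels. Collect the known terms of each column as K = Σ(ρt)_known − 3.27 × (depth of known layers): K_1 = 28.0961 − 3.27×11.45 = −9.3454; K_2 = 90.805 − 3.27×(1.99 + 31.1) = −17.3993.
Balance: K_1 − x×(3.27 − 2.82) = K_2, so x = (K_1 − K_2)/(3.27 − 2.82) = 8.0539/0.45 = 17.9 km.

17.9 km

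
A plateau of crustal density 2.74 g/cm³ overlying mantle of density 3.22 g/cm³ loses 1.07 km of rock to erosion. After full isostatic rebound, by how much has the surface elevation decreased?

0.16 km

Rebound u = e ρ_c/ρ_m = 1.07 km × 2.74/3.22 = 0.9105 km.
Net surface drop = e − u = 1.07 km − 0.9105 km = e (ρ_m − ρ_c)/ρ_m = 0.16 km.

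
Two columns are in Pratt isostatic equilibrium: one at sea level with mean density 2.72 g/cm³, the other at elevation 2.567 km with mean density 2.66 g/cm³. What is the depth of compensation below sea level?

114 km

ρ_ref D = ρ (D + h) → D (ρ_ref − ρ) = ρ h.
D = ρ h/(ρ_ref − ρ) = 2.66 × 2.567 km/(2.72 − 2.66) = 114 km.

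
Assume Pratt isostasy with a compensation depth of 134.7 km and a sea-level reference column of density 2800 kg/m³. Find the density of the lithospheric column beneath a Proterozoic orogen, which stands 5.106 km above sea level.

Pratt balance: ρ_ref D = ρ (D + h).
ρ = ρ_ref D/(D + h) = 2800 × 134.7 km/(134.7 km + 5.106 km) = 2700 kg/m³.

2700 kg/m³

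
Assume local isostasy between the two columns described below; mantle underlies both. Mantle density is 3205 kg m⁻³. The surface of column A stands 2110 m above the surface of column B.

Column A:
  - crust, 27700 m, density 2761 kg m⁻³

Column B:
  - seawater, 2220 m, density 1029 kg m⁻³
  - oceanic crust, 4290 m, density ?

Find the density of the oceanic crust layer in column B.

Take the compensation level at the base of the deeper column (depth z_c below the surface of column A) and equate Σ ρ_i t_i down to z_c; mantle fills any gap and the z_c terms cancel.
Column A: 27700×2761 + (z_c − 27700)×3205
Column B: 2110×0 + 2220×1029 + 4290×ρ + (z_c − 2110 − 6510)×3205
The z_c×3205 term appears on both sides and cancels. Collect the known terms of each column as K = Σ(ρt)_known − 3205 × (depth of known layers): K_A = 76479700 − 3205×27700 = −12298800; K_B = 2284380 − 3205×(2110 + 6510) = −25342720.
Balance: K_A = K_B + 4290×ρ, so ρ = (K_A − K_B)/4290 = 13043900/4290 = 3040 kg m⁻³.

3040 kg m⁻³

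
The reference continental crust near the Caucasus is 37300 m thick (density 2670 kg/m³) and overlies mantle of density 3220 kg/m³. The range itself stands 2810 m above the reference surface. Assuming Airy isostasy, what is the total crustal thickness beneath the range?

Root depth r = h ρ_c / (ρ_m − ρ_c) = 2810 m × 2670 / 550 = 13640 m.
Total thickness = T + h + r = 37300 m + 2810 m + 13640 m = 53800 m.

53800 m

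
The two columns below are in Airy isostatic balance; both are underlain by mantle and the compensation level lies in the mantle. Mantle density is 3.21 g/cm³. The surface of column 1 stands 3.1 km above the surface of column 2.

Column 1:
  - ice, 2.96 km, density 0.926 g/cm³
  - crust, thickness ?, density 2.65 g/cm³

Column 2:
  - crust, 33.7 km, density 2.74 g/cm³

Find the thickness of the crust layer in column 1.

Take the compensation level at the base of the deeper column (depth z_c below the surface of column 1) and equate Σ ρ_i t_i down to z_c; mantle fills any gap and the z_c terms cancel.
Column 1: 2.96×0.926 + x×2.65 + (z_c − 2.96 − x)×3.21
Column 2: 3.1×0 + 33.7×2.74 + (z_c − 3.1 − 33.7)×3.21
The z_c×3.21 term appears on both sides and cancels. Collect the known terms of each column as K = Σ(ρt)_known − 3.21 × (depth of known layers): K_1 = 2.74096 − 3.21×2.96 = −6.76064; K_2 = 92.338 − 3.21×(3.1 + 33.7) = −25.79.
Balance: K_1 − x×(3.21 − 2.65) = K_2, so x = (K_1 − K_2)/(3.21 − 2.65) = 19.0294/0.56 = 34 km.

34 km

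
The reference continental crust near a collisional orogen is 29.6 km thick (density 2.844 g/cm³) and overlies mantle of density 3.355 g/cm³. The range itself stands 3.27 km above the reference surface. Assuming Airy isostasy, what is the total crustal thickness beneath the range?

Root depth r = h ρ_c / (ρ_m − ρ_c) = 3.27 km × 2.844 / 0.511 = 18.2 km.
Total thickness = T + h + r = 29.6 km + 3.27 km + 18.2 km = 51.1 km.

51.1 km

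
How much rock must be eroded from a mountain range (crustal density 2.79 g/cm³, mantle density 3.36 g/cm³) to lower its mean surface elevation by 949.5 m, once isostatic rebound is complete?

5600 m

Net drop Δ = e − u = e − e ρ_c/ρ_m = e (ρ_m − ρ_c)/ρ_m.
e = Δ ρ_m/(ρ_m − ρ_c) = 949.5 m × 3.36/0.57 = 5600 m.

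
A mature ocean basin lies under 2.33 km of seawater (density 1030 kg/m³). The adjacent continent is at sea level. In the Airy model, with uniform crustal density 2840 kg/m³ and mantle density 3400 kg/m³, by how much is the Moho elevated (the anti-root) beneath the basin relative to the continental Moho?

Isostatic balance requires: replacing crust with seawater at the top is compensated by replacing crust with mantle at the base: d (ρ_c − ρ_w) = a (ρ_m − ρ_c).
a = d (ρ_c − ρ_w)/(ρ_m − ρ_c) = 2.33 km × 1810/560 = 7.53 km.

7.53 km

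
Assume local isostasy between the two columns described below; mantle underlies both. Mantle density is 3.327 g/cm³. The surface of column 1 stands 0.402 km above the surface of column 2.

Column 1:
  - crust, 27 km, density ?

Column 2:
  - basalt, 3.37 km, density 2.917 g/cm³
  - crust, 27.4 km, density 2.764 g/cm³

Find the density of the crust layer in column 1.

Take the compensation level at the base of the deeper column (depth z_c below the surface of column 1) and equate Σ ρ_i t_i down to z_c; mantle fills any gap and the z_c terms cancel.
Column 1: 27×ρ + (z_c − 27)×3.327
Column 2: 0.402×0 + 3.37×2.917 + 27.4×2.764 + (z_c − 0.402 − 30.77)×3.327
The z_c×3.327 term appears on both sides and cancels. Collect the known terms of each column as K = Σ(ρt)_known − 3.327 × (depth of known layers): K_1 = 0 − 3.327×27 = −89.829; K_2 = 85.56389 − 3.327×(0.402 + 30.77) = −18.145354.
Balance: K_1 + 27×ρ = K_2, so ρ = (K_2 − K_1)/27 = 71.6836/27 = 2.65 g/cm³.

2.65 g/cm³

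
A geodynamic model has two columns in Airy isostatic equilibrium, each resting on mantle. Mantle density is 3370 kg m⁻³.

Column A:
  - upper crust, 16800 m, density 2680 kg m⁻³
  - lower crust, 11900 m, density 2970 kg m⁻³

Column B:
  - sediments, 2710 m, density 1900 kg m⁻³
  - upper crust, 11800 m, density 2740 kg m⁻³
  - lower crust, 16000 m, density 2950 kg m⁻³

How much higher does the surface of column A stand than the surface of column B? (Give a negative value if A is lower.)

For any compensation level in the mantle, the mantle terms cancel and isostasy reduces to e = (Σt_A − Σt_B) − (Σ(ρt)_A − Σ(ρt)_B) / ρ_m.
Σt_A = 28700 m; Σt_B = 30510 m; Σ(ρt)_A = 80367000; Σ(ρt)_B = 84681000 (in m·kg m⁻³).
e = (28700 − 30510) − (80367000 − 84681000) / 3370 = −530 m.

−530 m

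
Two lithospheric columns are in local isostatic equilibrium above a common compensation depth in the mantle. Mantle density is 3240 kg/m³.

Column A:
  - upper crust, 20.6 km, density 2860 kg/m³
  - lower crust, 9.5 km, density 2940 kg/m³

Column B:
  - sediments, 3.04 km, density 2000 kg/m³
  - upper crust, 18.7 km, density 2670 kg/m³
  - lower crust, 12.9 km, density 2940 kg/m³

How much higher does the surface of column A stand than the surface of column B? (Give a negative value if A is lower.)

−2.35 km

For any compensation level in the mantle, the mantle terms cancel and isostasy reduces to e = (Σt_A − Σt_B) − (Σ(ρt)_A − Σ(ρt)_B) / ρ_m.
Σt_A = 30.1 km; Σt_B = 34.64 km; Σ(ρt)_A = 86846; Σ(ρt)_B = 93935 (in km·kg/m³).
e = (30.1 − 34.64) − (86846 − 93935) / 3240 = −2.35 km.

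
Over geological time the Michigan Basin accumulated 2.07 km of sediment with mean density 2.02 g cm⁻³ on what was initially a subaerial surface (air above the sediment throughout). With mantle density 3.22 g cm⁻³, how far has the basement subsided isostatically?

1.3 km

Subaerial load: s = t ρ_sed / ρ_m = 2.07 km × 2.02/3.22 = 1.3 km.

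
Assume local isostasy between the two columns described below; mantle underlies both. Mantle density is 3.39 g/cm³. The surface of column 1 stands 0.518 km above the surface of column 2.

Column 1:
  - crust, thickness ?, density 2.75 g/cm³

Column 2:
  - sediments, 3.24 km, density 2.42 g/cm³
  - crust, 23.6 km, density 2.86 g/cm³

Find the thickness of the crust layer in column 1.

Take the compensation level at the base of the deeper column (depth z_c below the surface of column 1) and equate Σ ρ_i t_i down to z_c; mantle fills any gap and the z_c terms cancel.
Column 1: x×2.75 + (z_c − 0 − x)×3.39
Column 2: 0.518×0 + 3.24×2.42 + 23.6×2.86 + (z_c − 0.518 − 26.84)×3.39
The z_c×3.39 term appears on both sides and cancels. Collect the known terms of each column as K = Σ(ρt)_known − 3.39 × (depth of known layers): K_1 = 0 − 3.39×0 = 0; K_2 = 75.3368 − 3.39×(0.518 + 26.84) = −17.40682.
Balance: K_1 − x×(3.39 − 2.75) = K_2, so x = (K_1 − K_2)/(3.39 − 2.75) = 17.4068/0.64 = 27.2 km.

27.2 km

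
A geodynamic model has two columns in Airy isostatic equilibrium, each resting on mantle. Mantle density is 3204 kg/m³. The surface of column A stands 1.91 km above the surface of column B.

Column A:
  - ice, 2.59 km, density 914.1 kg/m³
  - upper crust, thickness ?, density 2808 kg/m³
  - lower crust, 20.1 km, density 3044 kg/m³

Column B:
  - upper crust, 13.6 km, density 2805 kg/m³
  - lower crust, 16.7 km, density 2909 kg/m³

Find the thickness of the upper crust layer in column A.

Take the compensation level at the base of the deeper column (depth z_c below the surface of column A) and equate Σ ρ_i t_i down to z_c; mantle fills any gap and the z_c terms cancel.
Column A: 2.59×914.1 + x×2808 + 20.1×3044 + (z_c − 22.69 − x)×3204
Column B: 1.91×0 + 13.6×2805 + 16.7×2909 + (z_c − 1.91 − 30.3)×3204
The z_c×3204 term appears on both sides and cancels. Collect the known terms of each column as K = Σ(ρt)_known − 3204 × (depth of known layers): K_A = 63551.919 − 3204×22.69 = −9146.841; K_B = 86728.3 − 3204×(1.91 + 30.3) = −16472.54.
Balance: K_A − x×(3204 − 2808) = K_B, so x = (K_A − K_B)/(3204 − 2808) = 7325.7/396 = 18.5 km.

18.5 km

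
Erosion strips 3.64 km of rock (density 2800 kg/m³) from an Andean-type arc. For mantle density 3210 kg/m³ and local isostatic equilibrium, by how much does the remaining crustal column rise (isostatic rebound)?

Unloading: uplift u = e ρ_c/ρ_m = 3.64 km × 2800/3210 = 3.18 km.

3.18 km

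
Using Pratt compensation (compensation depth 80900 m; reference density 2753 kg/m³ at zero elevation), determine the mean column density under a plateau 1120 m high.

Pratt balance: ρ_ref D = ρ (D + h).
ρ = ρ_ref D/(D + h) = 2753 × 80900 m/(80900 m + 1120 m) = 2720 kg/m³.

2720 kg/m³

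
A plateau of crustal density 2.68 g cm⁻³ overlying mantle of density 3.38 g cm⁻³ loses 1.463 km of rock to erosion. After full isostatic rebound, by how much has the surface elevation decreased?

0.303 km

Rebound u = e ρ_c/ρ_m = 1.463 km × 2.68/3.38 = 1.16 km.
Net surface drop = e − u = 1.463 km − 1.16 km = e (ρ_m − ρ_c)/ρ_m = 0.303 km.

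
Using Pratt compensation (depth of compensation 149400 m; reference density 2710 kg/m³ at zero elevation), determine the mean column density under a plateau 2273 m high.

Pratt balance: ρ_ref D = ρ (D + h).
ρ = ρ_ref D/(D + h) = 2710 × 149400 m/(149400 m + 2273 m) = 2670 kg/m³.

2670 kg/m³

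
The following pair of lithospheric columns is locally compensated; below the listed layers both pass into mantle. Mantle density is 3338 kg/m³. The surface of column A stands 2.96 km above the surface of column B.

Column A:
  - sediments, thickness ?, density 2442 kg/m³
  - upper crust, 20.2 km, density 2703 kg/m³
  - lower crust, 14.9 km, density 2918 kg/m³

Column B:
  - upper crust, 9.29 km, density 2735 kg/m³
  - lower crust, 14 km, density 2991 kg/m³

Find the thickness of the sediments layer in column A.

Take the compensation level at the base of the deeper column (depth z_c below the surface of column A) and equate Σ ρ_i t_i down to z_c; mantle fills any gap and the z_c terms cancel.
Column A: x×2442 + 20.2×2703 + 14.9×2918 + (z_c − 35.1 − x)×3338
Column B: 2.96×0 + 9.29×2735 + 14×2991 + (z_c − 2.96 − 23.29)×3338
The z_c×3338 term appears on both sides and cancels. Collect the known terms of each column as K = Σ(ρt)_known − 3338 × (depth of known layers): K_A = 98078.8 − 3338×35.1 = −19085; K_B = 67282.15 − 3338×(2.96 + 23.29) = −20340.35.
Balance: K_A − x×(3338 − 2442) = K_B, so x = (K_A − K_B)/(3338 − 2442) = 1255.35/896 = 1.4 km.

1.4 km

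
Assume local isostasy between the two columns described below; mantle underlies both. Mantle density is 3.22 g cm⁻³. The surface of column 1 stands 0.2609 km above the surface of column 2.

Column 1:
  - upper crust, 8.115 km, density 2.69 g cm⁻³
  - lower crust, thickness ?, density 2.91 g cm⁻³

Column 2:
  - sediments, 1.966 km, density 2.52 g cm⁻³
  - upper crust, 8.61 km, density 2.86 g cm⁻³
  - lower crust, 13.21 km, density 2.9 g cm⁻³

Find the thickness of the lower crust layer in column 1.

Take the compensation level at the base of the deeper column (depth z_c below the surface of column 1) and equate Σ ρ_i t_i down to z_c; mantle fills any gap and the z_c terms cancel.
Column 1: 8.115×2.69 + x×2.91 + (z_c − 8.115 − x)×3.22
Column 2: 0.2609×0 + 1.966×2.52 + 8.61×2.86 + 13.21×2.9 + (z_c − 0.2609 − 23.786)×3.22
The z_c×3.22 term appears on both sides and cancels. Collect the known terms of each column as K = Σ(ρt)_known − 3.22 × (depth of known layers): K_1 = 21.82935 − 3.22×8.115 = −4.30095; K_2 = 67.88792 − 3.22×(0.2609 + 23.786) = −9.543098.
Balance: K_1 − x×(3.22 − 2.91) = K_2, so x = (K_1 − K_2)/(3.22 − 2.91) = 5.24215/0.31 = 16.9 km.

16.9 km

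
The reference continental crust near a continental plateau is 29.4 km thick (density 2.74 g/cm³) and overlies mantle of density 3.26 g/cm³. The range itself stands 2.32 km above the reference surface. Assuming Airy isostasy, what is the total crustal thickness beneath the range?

43.9 km

Root depth r = h ρ_c / (ρ_m − ρ_c) = 2.32 km × 2.74 / 0.52 = 12.22 km.
Total thickness = T + h + r = 29.4 km + 2.32 km + 12.22 km = 43.9 km.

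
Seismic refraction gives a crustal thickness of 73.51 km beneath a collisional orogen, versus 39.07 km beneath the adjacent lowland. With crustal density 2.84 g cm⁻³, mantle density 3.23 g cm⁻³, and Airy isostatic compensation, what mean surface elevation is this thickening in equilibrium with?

Excess crust Δ = 73.51 km − 39.07 km = 34.44 km, split between elevation h and root r with h + r = Δ.
Airy balance ρ_c h = (ρ_m − ρ_c) r gives r = h ρ_c/(ρ_m − ρ_c), so h (1 + ρ_c/(ρ_m − ρ_c)) = Δ, i.e. h = Δ (ρ_m − ρ_c)/ρ_m.
h = 34.44 km × 0.39/3.23 = 4.16 km.

4.16 km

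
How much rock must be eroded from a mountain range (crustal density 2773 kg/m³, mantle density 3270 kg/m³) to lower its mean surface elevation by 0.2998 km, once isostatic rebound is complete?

Net drop Δ = e − u = e − e ρ_c/ρ_m = e (ρ_m − ρ_c)/ρ_m.
e = Δ ρ_m/(ρ_m − ρ_c) = 0.2998 km × 3270/497 = 1.97 km.

1.97 km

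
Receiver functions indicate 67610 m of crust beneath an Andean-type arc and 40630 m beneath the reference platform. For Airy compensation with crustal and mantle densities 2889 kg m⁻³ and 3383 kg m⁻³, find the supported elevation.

3940 m

Excess crust Δ = 67610 m − 40630 m = 26980 m, split between elevation h and root r with h + r = Δ.
Airy balance ρ_c h = (ρ_m − ρ_c) r gives r = h ρ_c/(ρ_m − ρ_c), so h (1 + ρ_c/(ρ_m − ρ_c)) = Δ, i.e. h = Δ (ρ_m − ρ_c)/ρ_m.
h = 26980 m × 494/3383 = 3940 m.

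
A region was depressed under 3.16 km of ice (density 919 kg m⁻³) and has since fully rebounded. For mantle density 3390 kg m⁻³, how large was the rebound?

Removing the load lets mantle flow back in; uplift u satisfies ρ_ice t = ρ_m u.
u = t ρ_ice/ρ_m = 3.16 km × 919/3390 = 0.857 km.

0.857 km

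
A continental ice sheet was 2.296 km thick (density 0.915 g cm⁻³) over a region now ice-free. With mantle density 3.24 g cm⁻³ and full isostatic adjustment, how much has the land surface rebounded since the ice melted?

0.648 km

Removing the load lets mantle flow back in; uplift u satisfies ρ_ice t = ρ_m u.
u = t ρ_ice/ρ_m = 2.296 km × 0.915/3.24 = 0.648 km.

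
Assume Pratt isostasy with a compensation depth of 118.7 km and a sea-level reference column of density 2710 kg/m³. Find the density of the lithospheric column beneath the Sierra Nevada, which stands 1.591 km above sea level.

2670 kg/m³

Pratt balance: ρ_ref D = ρ (D + h).
ρ = ρ_ref D/(D + h) = 2710 × 118.7 km/(118.7 km + 1.591 km) = 2670 kg/m³.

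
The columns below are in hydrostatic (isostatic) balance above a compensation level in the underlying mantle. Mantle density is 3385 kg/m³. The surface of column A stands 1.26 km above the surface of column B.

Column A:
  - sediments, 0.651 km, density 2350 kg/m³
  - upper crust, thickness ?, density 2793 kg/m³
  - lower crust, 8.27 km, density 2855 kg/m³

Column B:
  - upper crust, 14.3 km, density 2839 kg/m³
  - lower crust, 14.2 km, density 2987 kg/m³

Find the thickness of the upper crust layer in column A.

21.4 km

Take the compensation level at the base of the deeper column (depth z_c below the surface of column A) and equate Σ ρ_i t_i down to z_c; mantle fills any gap and the z_c terms cancel.
Column A: 0.651×2350 + x×2793 + 8.27×2855 + (z_c − 8.921 − x)×3385
Column B: 1.26×0 + 14.3×2839 + 14.2×2987 + (z_c − 1.26 − 28.5)×3385
The z_c×3385 term appears on both sides and cancels. Collect the known terms of each column as K = Σ(ρt)_known − 3385 × (depth of known layers): K_A = 25140.7 − 3385×8.921 = −5056.885; K_B = 83013.1 − 3385×(1.26 + 28.5) = −17724.5.
Balance: K_A − x×(3385 − 2793) = K_B, so x = (K_A − K_B)/(3385 − 2793) = 12667.6/592 = 21.4 km.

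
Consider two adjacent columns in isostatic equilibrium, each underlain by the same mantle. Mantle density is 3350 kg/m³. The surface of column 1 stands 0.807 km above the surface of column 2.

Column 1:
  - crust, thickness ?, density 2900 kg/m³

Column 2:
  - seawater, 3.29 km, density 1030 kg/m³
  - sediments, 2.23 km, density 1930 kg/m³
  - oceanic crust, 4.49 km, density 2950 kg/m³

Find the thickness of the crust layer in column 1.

Take the compensation level at the base of the deeper column (depth z_c below the surface of column 1) and equate Σ ρ_i t_i down to z_c; mantle fills any gap and the z_c terms cancel.
Column 1: x×2900 + (z_c − 0 − x)×3350
Column 2: 0.807×0 + 3.29×1030 + 2.23×1930 + 4.49×2950 + (z_c − 0.807 − 10.01)×3350
The z_c×3350 term appears on both sides and cancels. Collect the known terms of each column as K = Σ(ρt)_known − 3350 × (depth of known layers): K_1 = 0 − 3350×0 = 0; K_2 = 20938.1 − 3350×(0.807 + 10.01) = −15298.85.
Balance: K_1 − x×(3350 − 2900) = K_2, so x = (K_1 − K_2)/(3350 − 2900) = 15298.9/450 = 34 km.

34 km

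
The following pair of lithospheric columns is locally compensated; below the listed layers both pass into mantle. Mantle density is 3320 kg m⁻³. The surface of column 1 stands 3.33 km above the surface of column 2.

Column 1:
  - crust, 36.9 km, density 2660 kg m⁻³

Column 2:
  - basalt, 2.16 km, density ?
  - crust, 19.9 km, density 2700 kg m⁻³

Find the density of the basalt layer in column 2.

Take the compensation level at the base of the deeper column (depth z_c below the surface of column 1) and equate Σ ρ_i t_i down to z_c; mantle fills any gap and the z_c terms cancel.
Column 1: 36.9×2660 + (z_c − 36.9)×3320
Column 2: 3.33×0 + 2.16×ρ + 19.9×2700 + (z_c − 3.33 − 22.06)×3320
The z_c×3320 term appears on both sides and cancels. Collect the known terms of each column as K = Σ(ρt)_known − 3320 × (depth of known layers): K_1 = 98154 − 3320×36.9 = −24354; K_2 = 53730 − 3320×(3.33 + 22.06) = −30564.8.
Balance: K_1 = K_2 + 2.16×ρ, so ρ = (K_1 − K_2)/2.16 = 6210.8/2.16 = 2880 kg m⁻³.

2880 kg m⁻³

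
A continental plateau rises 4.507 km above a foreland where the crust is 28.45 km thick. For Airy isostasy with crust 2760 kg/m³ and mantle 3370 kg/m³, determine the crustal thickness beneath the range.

Root depth r = h ρ_c / (ρ_m − ρ_c) = 4.507 km × 2760 / 610 = 20.39 km.
Total thickness = T + h + r = 28.45 km + 4.507 km + 20.39 km = 53.3 km.

53.3 km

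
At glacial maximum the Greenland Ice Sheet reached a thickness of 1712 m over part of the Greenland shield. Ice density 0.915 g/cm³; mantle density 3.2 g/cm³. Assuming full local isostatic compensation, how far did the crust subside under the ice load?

In Airy isostatic equilibrium: the ice load ρ_ice t is balanced by mantle displaced below, ρ_m s.
s = t ρ_ice / ρ_m = 1712 m × 0.915/3.2 = 490 m.

490 m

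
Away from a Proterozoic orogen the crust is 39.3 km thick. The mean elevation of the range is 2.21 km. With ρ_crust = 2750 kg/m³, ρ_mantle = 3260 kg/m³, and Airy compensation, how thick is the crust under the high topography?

Root depth r = h ρ_c / (ρ_m − ρ_c) = 2.21 km × 2750 / 510 = 11.92 km.
Total thickness = T + h + r = 39.3 km + 2.21 km + 11.92 km = 53.4 km.

53.4 km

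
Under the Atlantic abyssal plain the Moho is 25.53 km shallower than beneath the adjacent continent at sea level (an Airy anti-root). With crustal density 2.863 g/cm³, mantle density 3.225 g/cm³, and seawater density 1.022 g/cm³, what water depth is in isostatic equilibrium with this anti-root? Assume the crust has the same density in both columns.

Replacing a thickness d of crust by seawater at the top must be balanced by replacing crust with mantle at the base: d (ρ_c − ρ_w) = a (ρ_m − ρ_c).
d = a (ρ_m − ρ_c)/(ρ_c − ρ_w) = 25.53 km × 0.362/1.841 = 5.02 km.

5.02 km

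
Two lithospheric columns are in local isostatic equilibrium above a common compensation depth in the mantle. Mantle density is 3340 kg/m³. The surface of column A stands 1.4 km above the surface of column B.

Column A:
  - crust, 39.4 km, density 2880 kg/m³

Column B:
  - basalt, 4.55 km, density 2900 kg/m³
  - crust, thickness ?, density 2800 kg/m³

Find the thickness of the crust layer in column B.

Take the compensation level at the base of the deeper column (depth z_c below the surface of column A) and equate Σ ρ_i t_i down to z_c; mantle fills any gap and the z_c terms cancel.
Column A: 39.4×2880 + (z_c − 39.4)×3340
Column B: 1.4×0 + 4.55×2900 + x×2800 + (z_c − 1.4 − 4.55 − x)×3340
The z_c×3340 term appears on both sides and cancels. Collect the known terms of each column as K = Σ(ρt)_known − 3340 × (depth of known layers): K_A = 113472 − 3340×39.4 = −18124; K_B = 13195 − 3340×(1.4 + 4.55) = −6678.
Balance: K_A = K_B − x×(3340 − 2800), so x = (K_B − K_A)/(3340 − 2800) = 11446/540 = 21.2 km.

21.2 km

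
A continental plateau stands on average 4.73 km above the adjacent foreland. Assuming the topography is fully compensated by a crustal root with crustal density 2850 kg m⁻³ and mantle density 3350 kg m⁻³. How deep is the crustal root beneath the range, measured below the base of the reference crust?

27 km

Balancing pressure at the compensation depth: the weight of the topography is balanced by the buoyancy of the root, ρ_c h = (ρ_m − ρ_c) r.
r = h · ρ_c / (ρ_m − ρ_c) = 4.73 km × 2850 / (3350 − 2850) = 27 km.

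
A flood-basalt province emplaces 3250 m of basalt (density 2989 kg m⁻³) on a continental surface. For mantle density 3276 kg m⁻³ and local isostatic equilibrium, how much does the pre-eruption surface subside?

Subaerial loading: s = t ρ_load / ρ_m.
s = 3250 m × 2989/3276 = 2970 m.

2970 m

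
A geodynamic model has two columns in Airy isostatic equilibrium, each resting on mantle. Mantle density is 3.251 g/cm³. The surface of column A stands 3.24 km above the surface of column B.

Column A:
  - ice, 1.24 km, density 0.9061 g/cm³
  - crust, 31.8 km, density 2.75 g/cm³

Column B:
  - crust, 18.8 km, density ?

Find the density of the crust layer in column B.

2.81 g/cm³

Take the compensation level at the base of the deeper column (depth z_c below the surface of column A) and equate Σ ρ_i t_i down to z_c; mantle fills any gap and the z_c terms cancel.
Column A: 1.24×0.9061 + 31.8×2.75 + (z_c − 33.04)×3.251
Column B: 3.24×0 + 18.8×ρ + (z_c − 3.24 − 18.8)×3.251
The z_c×3.251 term appears on both sides and cancels. Collect the known terms of each column as K = Σ(ρt)_known − 3.251 × (depth of known layers): K_A = 88.573564 − 3.251×33.04 = −18.839476; K_B = 0 − 3.251×(3.24 + 18.8) = −71.65204.
Balance: K_A = K_B + 18.8×ρ, so ρ = (K_A − K_B)/18.8 = 52.8126/18.8 = 2.81 g/cm³.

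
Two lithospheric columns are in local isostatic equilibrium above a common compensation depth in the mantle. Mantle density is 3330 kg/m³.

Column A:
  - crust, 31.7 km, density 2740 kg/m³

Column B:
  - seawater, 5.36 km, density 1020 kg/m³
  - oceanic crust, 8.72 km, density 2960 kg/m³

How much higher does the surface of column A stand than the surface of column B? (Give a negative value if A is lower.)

For any compensation level in the mantle, the mantle terms cancel and isostasy reduces to e = (Σt_A − Σt_B) − (Σ(ρt)_A − Σ(ρt)_B) / ρ_m.
Σt_A = 31.7 km; Σt_B = 14.08 km; Σ(ρt)_A = 86858; Σ(ρt)_B = 31278.4 (in km·kg/m³).
e = (31.7 − 14.08) − (86858 − 31278.4) / 3330 = 0.929 km.

0.929 km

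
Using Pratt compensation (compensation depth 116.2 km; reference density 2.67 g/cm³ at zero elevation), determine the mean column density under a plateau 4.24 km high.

2.58 g/cm³

Pratt balance: ρ_ref D = ρ (D + h).
ρ = ρ_ref D/(D + h) = 2.67 × 116.2 km/(116.2 km + 4.24 km) = 2.58 g/cm³.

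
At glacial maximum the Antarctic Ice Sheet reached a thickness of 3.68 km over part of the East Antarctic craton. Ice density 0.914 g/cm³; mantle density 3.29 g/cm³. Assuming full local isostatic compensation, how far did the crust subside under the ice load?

In Airy isostatic equilibrium: the ice load ρ_ice t is balanced by mantle displaced below, ρ_m s.
s = t ρ_ice / ρ_m = 3.68 km × 0.914/3.29 = 1.02 km.

1.02 km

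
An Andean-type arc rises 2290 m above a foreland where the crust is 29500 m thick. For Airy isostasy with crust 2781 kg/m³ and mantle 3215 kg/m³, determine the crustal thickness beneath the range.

46500 m

Root depth r = h ρ_c / (ρ_m − ρ_c) = 2290 m × 2781 / 434 = 14670 m.
Total thickness = T + h + r = 29500 m + 2290 m + 14670 m = 46500 m.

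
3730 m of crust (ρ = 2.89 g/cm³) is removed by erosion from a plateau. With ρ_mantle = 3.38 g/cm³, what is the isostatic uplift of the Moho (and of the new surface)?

Unloading: uplift u = e ρ_c/ρ_m = 3730 m × 2.89/3.38 = 3190 m.

3190 m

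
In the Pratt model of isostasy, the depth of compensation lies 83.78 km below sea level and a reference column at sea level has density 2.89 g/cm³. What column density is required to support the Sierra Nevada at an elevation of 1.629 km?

Pratt balance: ρ_ref D = ρ (D + h).
ρ = ρ_ref D/(D + h) = 2.89 × 83.78 km/(83.78 km + 1.629 km) = 2.83 g/cm³.

2.83 g/cm³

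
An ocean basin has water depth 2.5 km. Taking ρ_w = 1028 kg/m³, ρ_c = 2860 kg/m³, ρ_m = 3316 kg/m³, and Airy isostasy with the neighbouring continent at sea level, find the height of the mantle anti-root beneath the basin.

10 km

In Airy isostatic equilibrium: replacing crust with seawater at the top is compensated by replacing crust with mantle at the base: d (ρ_c − ρ_w) = a (ρ_m − ρ_c).
a = d (ρ_c − ρ_w)/(ρ_m − ρ_c) = 2.5 km × 1832/456 = 10 km.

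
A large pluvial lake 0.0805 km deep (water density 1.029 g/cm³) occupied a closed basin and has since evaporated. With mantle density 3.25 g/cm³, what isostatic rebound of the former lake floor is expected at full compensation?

u = d ρ_w/ρ_m = 0.0805 km × 1.029/3.25 = 0.0255 km.

0.0255 km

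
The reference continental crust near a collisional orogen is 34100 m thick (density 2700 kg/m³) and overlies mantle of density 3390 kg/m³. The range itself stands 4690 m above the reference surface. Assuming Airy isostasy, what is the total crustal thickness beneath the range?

Root depth r = h ρ_c / (ρ_m − ρ_c) = 4690 m × 2700 / 690 = 18350 m.
Total thickness = T + h + r = 34100 m + 4690 m + 18350 m = 57100 m.

57100 m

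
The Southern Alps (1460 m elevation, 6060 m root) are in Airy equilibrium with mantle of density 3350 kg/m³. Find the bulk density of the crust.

2700 kg/m³

ρ_c h = (ρ_m − ρ_c) r → ρ_c (h + r) = ρ_m r → ρ_c = ρ_m r / (h + r).
ρ_c = 3350 × 6060 m / (1460 m + 6060 m) = 2700 kg/m³.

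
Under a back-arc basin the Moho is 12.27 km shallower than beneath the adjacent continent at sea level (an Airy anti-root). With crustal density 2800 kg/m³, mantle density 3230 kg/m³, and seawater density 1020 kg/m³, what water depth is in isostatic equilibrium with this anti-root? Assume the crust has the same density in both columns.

2.96 km

Replacing a thickness d of crust by seawater at the top must be balanced by replacing crust with mantle at the base: d (ρ_c − ρ_w) = a (ρ_m − ρ_c).
d = a (ρ_m − ρ_c)/(ρ_c − ρ_w) = 12.27 km × 430/1780 = 2.96 km.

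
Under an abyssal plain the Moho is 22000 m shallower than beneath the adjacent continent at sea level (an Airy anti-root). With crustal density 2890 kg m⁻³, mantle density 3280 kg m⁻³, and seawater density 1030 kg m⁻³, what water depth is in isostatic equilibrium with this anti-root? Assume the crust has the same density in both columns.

4610 m

Replacing a thickness d of crust by seawater at the top must be balanced by replacing crust with mantle at the base: d (ρ_c − ρ_w) = a (ρ_m − ρ_c).
d = a (ρ_m − ρ_c)/(ρ_c − ρ_w) = 22000 m × 390/1860 = 4610 m.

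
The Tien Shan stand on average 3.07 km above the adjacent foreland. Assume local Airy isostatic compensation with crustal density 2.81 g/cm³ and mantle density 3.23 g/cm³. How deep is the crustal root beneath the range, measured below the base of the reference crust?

20.5 km

Isostatic balance requires: the weight of the topography is balanced by the buoyancy of the root, ρ_c h = (ρ_m − ρ_c) r.
r = h · ρ_c / (ρ_m − ρ_c) = 3.07 km × 2.81 / (3.23 − 2.81) = 20.5 km.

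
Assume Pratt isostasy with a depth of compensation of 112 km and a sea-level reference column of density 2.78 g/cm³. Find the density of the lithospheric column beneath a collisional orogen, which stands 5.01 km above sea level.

Pratt balance: ρ_ref D = ρ (D + h).
ρ = ρ_ref D/(D + h) = 2.78 × 112 km/(112 km + 5.01 km) = 2.66 g/cm³.

2.66 g/cm³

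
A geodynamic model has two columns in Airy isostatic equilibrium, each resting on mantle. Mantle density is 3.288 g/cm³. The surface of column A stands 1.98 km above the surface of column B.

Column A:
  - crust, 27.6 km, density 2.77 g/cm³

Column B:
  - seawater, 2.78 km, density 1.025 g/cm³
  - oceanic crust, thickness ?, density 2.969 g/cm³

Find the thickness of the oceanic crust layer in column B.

4.69 km

Take the compensation level at the base of the deeper column (depth z_c below the surface of column A) and equate Σ ρ_i t_i down to z_c; mantle fills any gap and the z_c terms cancel.
Column A: 27.6×2.77 + (z_c − 27.6)×3.288
Column B: 1.98×0 + 2.78×1.025 + x×2.969 + (z_c − 1.98 − 2.78 − x)×3.288
The z_c×3.288 term appears on both sides and cancels. Collect the known terms of each column as K = Σ(ρt)_known − 3.288 × (depth of known layers): K_A = 76.452 − 3.288×27.6 = −14.2968; K_B = 2.8495 − 3.288×(1.98 + 2.78) = −12.80138.
Balance: K_A = K_B − x×(3.288 − 2.969), so x = (K_B − K_A)/(3.288 − 2.969) = 1.49542/0.319 = 4.69 km.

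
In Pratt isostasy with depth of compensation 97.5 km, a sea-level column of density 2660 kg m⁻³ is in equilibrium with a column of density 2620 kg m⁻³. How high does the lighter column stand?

ρ_ref D = ρ (D + h) → h = D (ρ_ref − ρ)/ρ.
h = 97.5 km × (2660 − 2620)/2620 = 1.49 km.

1.49 km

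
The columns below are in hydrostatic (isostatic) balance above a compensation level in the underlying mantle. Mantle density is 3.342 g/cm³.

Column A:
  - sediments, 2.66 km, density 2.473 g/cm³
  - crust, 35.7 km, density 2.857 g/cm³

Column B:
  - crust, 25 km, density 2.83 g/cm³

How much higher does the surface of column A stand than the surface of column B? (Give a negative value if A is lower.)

2.04 km

For any compensation level in the mantle, the mantle terms cancel and isostasy reduces to e = (Σt_A − Σt_B) − (Σ(ρt)_A − Σ(ρt)_B) / ρ_m.
Σt_A = 38.36 km; Σt_B = 25 km; Σ(ρt)_A = 108.57308; Σ(ρt)_B = 70.75 (in km·g/cm³).
e = (38.36 − 25) − (108.57308 − 70.75) / 3.342 = 2.04 km.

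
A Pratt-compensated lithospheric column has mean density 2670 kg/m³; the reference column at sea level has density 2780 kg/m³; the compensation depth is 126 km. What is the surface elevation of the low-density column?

ρ_ref D = ρ (D + h) → h = D (ρ_ref − ρ)/ρ.
h = 126 km × (2780 − 2670)/2670 = 5.19 km.

5.19 km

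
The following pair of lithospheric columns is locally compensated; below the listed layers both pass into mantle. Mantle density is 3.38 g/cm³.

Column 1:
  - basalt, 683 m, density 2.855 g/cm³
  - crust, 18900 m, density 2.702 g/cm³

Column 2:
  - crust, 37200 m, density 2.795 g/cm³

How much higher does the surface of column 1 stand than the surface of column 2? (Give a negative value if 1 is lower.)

−2540 m

For any compensation level in the mantle, the mantle terms cancel and isostasy reduces to e = (Σt_1 − Σt_2) − (Σ(ρt)_1 − Σ(ρt)_2) / ρ_m.
Σt_1 = 19583 m; Σt_2 = 37200 m; Σ(ρt)_1 = 53017.765; Σ(ρt)_2 = 103974 (in m·g/cm³).
e = (19583 − 37200) − (53017.765 − 103974) / 3.38 = −2540 m.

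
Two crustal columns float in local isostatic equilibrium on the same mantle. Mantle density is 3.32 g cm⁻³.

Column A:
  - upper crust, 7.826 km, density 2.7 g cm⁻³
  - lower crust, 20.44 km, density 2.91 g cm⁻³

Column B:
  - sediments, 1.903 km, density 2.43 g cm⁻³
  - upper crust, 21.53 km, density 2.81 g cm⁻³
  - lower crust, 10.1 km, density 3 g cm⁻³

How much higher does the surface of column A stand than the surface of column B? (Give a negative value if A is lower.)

−0.805 km

For any compensation level in the mantle, the mantle terms cancel and isostasy reduces to e = (Σt_A − Σt_B) − (Σ(ρt)_A − Σ(ρt)_B) / ρ_m.
Σt_A = 28.266 km; Σt_B = 33.533 km; Σ(ρt)_A = 80.6106; Σ(ρt)_B = 95.42359 (in km·g cm⁻³).
e = (28.266 − 33.533) − (80.6106 − 95.42359) / 3.32 = −0.805 km.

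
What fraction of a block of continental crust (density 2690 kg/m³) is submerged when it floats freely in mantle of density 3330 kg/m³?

Submerged fraction = ρ_obj/ρ_fluid = 2690/3330 = 0.808.

0.808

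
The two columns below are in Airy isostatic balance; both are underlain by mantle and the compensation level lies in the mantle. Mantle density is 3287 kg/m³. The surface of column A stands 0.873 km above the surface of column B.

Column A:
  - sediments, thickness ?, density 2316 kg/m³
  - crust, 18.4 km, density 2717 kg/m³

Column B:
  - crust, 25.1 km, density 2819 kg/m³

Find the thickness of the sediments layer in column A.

Take the compensation level at the base of the deeper column (depth z_c below the surface of column A) and equate Σ ρ_i t_i down to z_c; mantle fills any gap and the z_c terms cancel.
Column A: x×2316 + 18.4×2717 + (z_c − 18.4 − x)×3287
Column B: 0.873×0 + 25.1×2819 + (z_c − 0.873 − 25.1)×3287
The z_c×3287 term appears on both sides and cancels. Collect the known terms of each column as K = Σ(ρt)_known − 3287 × (depth of known layers): K_A = 49992.8 − 3287×18.4 = −10488; K_B = 70756.9 − 3287×(0.873 + 25.1) = −14616.351.
Balance: K_A − x×(3287 − 2316) = K_B, so x = (K_A − K_B)/(3287 − 2316) = 4128.35/971 = 4.25 km.

4.25 km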